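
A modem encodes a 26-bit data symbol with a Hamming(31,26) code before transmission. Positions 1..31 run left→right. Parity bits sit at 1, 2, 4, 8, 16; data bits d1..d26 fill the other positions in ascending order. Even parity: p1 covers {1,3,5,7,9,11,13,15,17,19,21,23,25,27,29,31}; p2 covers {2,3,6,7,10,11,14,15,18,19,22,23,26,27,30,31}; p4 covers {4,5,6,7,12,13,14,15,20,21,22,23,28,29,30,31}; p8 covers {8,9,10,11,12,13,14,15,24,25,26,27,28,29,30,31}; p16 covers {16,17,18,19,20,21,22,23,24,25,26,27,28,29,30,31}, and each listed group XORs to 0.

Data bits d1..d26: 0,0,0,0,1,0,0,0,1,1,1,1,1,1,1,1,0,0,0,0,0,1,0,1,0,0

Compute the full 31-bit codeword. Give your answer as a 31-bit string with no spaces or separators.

0100000010001111111110000010100

Place data at non-parity positions: p1 p2 0 p4 0 0 0 p8 1 0 0 0 1 1 1 p16 1 1 1 1 1 0 0 0 0 0 1 0 1 0 0
p1 (pos 1,3,5,7,9,11,13,15,17,19,21,23,25,27,29,31): XOR of data positions = 0⊕0⊕0⊕1⊕0⊕1⊕1⊕1⊕1⊕1⊕0⊕0⊕1⊕1⊕0 = 0
p2 (pos 2,3,6,7,10,11,14,15,18,19,22,23,26,27,30,31): XOR of data positions = 0⊕0⊕0⊕0⊕0⊕1⊕1⊕1⊕1⊕0⊕0⊕0⊕1⊕0⊕0 = 1
p4 (pos 4,5,6,7,12,13,14,15,20,21,22,23,28,29,30,31): XOR of data positions = 0⊕0⊕0⊕0⊕1⊕1⊕1⊕1⊕1⊕0⊕0⊕0⊕1⊕0⊕0 = 0
p8 (pos 8,9,10,11,12,13,14,15,24,25,26,27,28,29,30,31): XOR of data positions = 1⊕0⊕0⊕0⊕1⊕1⊕1⊕0⊕0⊕0⊕1⊕0⊕1⊕0⊕0 = 0
p16 (pos 16,17,18,19,20,21,22,23,24,25,26,27,28,29,30,31): XOR of data positions = 1⊕1⊕1⊕1⊕1⊕0⊕0⊕0⊕0⊕0⊕1⊕0⊕1⊕0⊕0 = 1
Codeword: 0100000010001111111110000010100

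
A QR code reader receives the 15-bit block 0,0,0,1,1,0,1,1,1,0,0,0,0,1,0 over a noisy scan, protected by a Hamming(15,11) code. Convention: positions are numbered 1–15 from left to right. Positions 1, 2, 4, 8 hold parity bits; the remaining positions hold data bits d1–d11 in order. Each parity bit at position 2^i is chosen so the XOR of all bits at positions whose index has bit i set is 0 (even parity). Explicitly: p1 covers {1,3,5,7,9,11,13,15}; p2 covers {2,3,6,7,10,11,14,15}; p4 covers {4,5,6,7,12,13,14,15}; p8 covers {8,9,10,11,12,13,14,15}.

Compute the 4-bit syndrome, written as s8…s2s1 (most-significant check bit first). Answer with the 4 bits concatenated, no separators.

s1 (pos 1,3,5,7,9,11,13,15): 0⊕0⊕1⊕1⊕1⊕0⊕0⊕0 = 1
s2 (pos 2,3,6,7,10,11,14,15): 0⊕0⊕0⊕1⊕0⊕0⊕1⊕0 = 0
s4 (pos 4,5,6,7,12,13,14,15): 1⊕1⊕0⊕1⊕0⊕0⊕1⊕0 = 0
s8 (pos 8,9,10,11,12,13,14,15): 1⊕1⊕0⊕0⊕0⊕0⊕1⊕0 = 1
Syndrome s8…s1 = 1001 → error at position 9.

1001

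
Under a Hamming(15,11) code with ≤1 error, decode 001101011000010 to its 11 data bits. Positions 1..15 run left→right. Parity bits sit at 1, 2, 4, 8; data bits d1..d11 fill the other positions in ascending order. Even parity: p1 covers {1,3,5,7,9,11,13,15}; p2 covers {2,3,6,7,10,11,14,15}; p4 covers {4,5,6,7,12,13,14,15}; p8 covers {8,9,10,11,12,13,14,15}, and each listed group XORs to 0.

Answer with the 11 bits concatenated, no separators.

10101000000

s1 (pos 1,3,5,7,9,11,13,15): 0⊕1⊕0⊕0⊕1⊕0⊕0⊕0 = 0
s2 (pos 2,3,6,7,10,11,14,15): 0⊕1⊕1⊕0⊕0⊕0⊕1⊕0 = 1
s4 (pos 4,5,6,7,12,13,14,15): 1⊕0⊕1⊕0⊕0⊕0⊕1⊕0 = 1
s8 (pos 8,9,10,11,12,13,14,15): 1⊕1⊕0⊕0⊕0⊕0⊕1⊕0 = 1
Syndrome s8…s1 = 1110 → error at position 14.
Flip position 14: 001101011000010 → 001101011000000
Read data bits from positions 3,5,6,7,9,10,11,12,13,14,15: 10101000000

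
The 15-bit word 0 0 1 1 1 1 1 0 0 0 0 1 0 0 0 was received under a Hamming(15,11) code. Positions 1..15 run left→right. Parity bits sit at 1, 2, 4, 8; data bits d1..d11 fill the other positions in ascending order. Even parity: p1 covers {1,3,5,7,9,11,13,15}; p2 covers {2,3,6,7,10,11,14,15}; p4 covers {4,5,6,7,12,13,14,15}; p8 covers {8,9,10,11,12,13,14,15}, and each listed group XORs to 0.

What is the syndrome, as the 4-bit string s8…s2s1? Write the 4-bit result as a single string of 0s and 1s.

1111

s1 (pos 1,3,5,7,9,11,13,15): 0⊕1⊕1⊕1⊕0⊕0⊕0⊕0 = 1
s2 (pos 2,3,6,7,10,11,14,15): 0⊕1⊕1⊕1⊕0⊕0⊕0⊕0 = 1
s4 (pos 4,5,6,7,12,13,14,15): 1⊕1⊕1⊕1⊕1⊕0⊕0⊕0 = 1
s8 (pos 8,9,10,11,12,13,14,15): 0⊕0⊕0⊕0⊕1⊕0⊕0⊕0 = 1
Syndrome s8…s1 = 1111 → error at position 15.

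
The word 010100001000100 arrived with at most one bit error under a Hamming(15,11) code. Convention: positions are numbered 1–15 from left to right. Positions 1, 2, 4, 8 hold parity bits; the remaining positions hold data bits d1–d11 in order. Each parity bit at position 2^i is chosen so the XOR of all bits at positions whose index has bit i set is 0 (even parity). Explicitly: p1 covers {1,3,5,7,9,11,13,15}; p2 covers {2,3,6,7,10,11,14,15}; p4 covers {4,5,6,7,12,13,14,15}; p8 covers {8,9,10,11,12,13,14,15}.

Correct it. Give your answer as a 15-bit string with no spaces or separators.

000100001000100

s1 (pos 1,3,5,7,9,11,13,15): 0⊕0⊕0⊕0⊕1⊕0⊕1⊕0 = 0
s2 (pos 2,3,6,7,10,11,14,15): 1⊕0⊕0⊕0⊕0⊕0⊕0⊕0 = 1
s4 (pos 4,5,6,7,12,13,14,15): 1⊕0⊕0⊕0⊕0⊕1⊕0⊕0 = 0
s8 (pos 8,9,10,11,12,13,14,15): 0⊕1⊕0⊕0⊕0⊕1⊕0⊕0 = 0
Syndrome s8…s1 = 0010 → error at position 2.
Flip position 2: 010100001000100 → 000100001000100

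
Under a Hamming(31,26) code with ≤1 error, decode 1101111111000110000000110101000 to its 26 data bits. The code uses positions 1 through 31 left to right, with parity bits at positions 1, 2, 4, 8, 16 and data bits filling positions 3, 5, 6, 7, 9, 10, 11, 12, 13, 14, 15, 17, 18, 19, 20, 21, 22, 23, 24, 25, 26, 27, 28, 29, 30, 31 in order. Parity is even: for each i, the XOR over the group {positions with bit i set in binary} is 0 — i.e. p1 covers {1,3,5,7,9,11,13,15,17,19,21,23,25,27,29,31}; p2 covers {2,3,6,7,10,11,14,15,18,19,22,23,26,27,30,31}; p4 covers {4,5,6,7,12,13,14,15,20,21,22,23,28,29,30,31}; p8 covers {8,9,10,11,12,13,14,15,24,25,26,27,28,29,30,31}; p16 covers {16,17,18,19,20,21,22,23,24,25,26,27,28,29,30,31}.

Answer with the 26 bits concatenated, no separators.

s1 (pos 1,3,5,7,9,11,13,15,17,19,21,23,25,27,29,31): 1⊕0⊕1⊕1⊕1⊕0⊕0⊕1⊕0⊕0⊕0⊕1⊕0⊕0⊕0⊕0 = 0
s2 (pos 2,3,6,7,10,11,14,15,18,19,22,23,26,27,30,31): 1⊕0⊕1⊕1⊕1⊕0⊕1⊕1⊕0⊕0⊕0⊕1⊕1⊕0⊕0⊕0 = 0
s4 (pos 4,5,6,7,12,13,14,15,20,21,22,23,28,29,30,31): 1⊕1⊕1⊕1⊕0⊕0⊕1⊕1⊕0⊕0⊕0⊕1⊕1⊕0⊕0⊕0 = 0
s8 (pos 8,9,10,11,12,13,14,15,24,25,26,27,28,29,30,31): 1⊕1⊕1⊕0⊕0⊕0⊕1⊕1⊕1⊕0⊕1⊕0⊕1⊕0⊕0⊕0 = 0
s16 (pos 16,17,18,19,20,21,22,23,24,25,26,27,28,29,30,31): 0⊕0⊕0⊕0⊕0⊕0⊕0⊕1⊕1⊕0⊕1⊕0⊕1⊕0⊕0⊕0 = 0
Syndrome s16…s1 = 00000 → no error.
Read data bits from positions 3,5,6,7,9,10,11,12,13,14,15,17,18,19,20,21,22,23,24,25,26,27,28,29,30,31: 01111100011000000110101000

01111100011000000110101000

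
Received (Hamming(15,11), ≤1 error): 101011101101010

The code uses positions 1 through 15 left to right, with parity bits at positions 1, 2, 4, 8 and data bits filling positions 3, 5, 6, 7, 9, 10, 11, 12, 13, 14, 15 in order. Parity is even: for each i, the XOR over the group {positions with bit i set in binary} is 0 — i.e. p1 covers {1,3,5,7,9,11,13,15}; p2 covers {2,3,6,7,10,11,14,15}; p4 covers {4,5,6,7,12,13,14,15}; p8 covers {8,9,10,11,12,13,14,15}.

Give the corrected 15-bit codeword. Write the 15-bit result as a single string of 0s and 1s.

101011001101010

s1 (pos 1,3,5,7,9,11,13,15): 1⊕1⊕1⊕1⊕1⊕0⊕0⊕0 = 1
s2 (pos 2,3,6,7,10,11,14,15): 0⊕1⊕1⊕1⊕1⊕0⊕1⊕0 = 1
s4 (pos 4,5,6,7,12,13,14,15): 0⊕1⊕1⊕1⊕1⊕0⊕1⊕0 = 1
s8 (pos 8,9,10,11,12,13,14,15): 0⊕1⊕1⊕0⊕1⊕0⊕1⊕0 = 0
Syndrome s8…s1 = 0111 → error at position 7.
Flip position 7: 101011101101010 → 101011001101010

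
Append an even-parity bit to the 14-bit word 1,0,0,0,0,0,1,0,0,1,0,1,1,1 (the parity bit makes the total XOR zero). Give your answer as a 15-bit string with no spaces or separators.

100000100101110

XOR of the 14 data bits: 1⊕0⊕0⊕0⊕0⊕0⊕1⊕0⊕0⊕1⊕0⊕1⊕1⊕1 = 0
Parity bit = 0 (so all 15 bits XOR to 0).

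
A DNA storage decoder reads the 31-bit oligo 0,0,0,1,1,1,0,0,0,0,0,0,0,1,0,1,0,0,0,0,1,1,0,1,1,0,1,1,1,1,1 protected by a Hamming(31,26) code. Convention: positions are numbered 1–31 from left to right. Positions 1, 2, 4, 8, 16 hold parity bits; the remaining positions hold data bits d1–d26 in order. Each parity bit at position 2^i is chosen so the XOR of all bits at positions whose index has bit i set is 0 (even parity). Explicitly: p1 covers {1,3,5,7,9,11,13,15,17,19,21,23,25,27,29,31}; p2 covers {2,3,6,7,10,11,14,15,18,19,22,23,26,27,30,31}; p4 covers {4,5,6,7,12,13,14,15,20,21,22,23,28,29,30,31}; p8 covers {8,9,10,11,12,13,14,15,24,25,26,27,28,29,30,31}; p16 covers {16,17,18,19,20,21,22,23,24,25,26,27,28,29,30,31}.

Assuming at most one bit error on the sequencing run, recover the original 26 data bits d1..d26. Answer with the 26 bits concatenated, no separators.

01100000010000011011011111

s1 (pos 1,3,5,7,9,11,13,15,17,19,21,23,25,27,29,31): 0⊕0⊕1⊕0⊕0⊕0⊕0⊕0⊕0⊕0⊕1⊕0⊕1⊕1⊕1⊕1 = 0
s2 (pos 2,3,6,7,10,11,14,15,18,19,22,23,26,27,30,31): 0⊕0⊕1⊕0⊕0⊕0⊕1⊕0⊕0⊕0⊕1⊕0⊕0⊕1⊕1⊕1 = 0
s4 (pos 4,5,6,7,12,13,14,15,20,21,22,23,28,29,30,31): 1⊕1⊕1⊕0⊕0⊕0⊕1⊕0⊕0⊕1⊕1⊕0⊕1⊕1⊕1⊕1 = 0
s8 (pos 8,9,10,11,12,13,14,15,24,25,26,27,28,29,30,31): 0⊕0⊕0⊕0⊕0⊕0⊕1⊕0⊕1⊕1⊕0⊕1⊕1⊕1⊕1⊕1 = 0
s16 (pos 16,17,18,19,20,21,22,23,24,25,26,27,28,29,30,31): 1⊕0⊕0⊕0⊕0⊕1⊕1⊕0⊕1⊕1⊕0⊕1⊕1⊕1⊕1⊕1 = 0
Syndrome s16…s1 = 00000 → no error.
Read data bits from positions 3,5,6,7,9,10,11,12,13,14,15,17,18,19,20,21,22,23,24,25,26,27,28,29,30,31: 01100000010000011011011111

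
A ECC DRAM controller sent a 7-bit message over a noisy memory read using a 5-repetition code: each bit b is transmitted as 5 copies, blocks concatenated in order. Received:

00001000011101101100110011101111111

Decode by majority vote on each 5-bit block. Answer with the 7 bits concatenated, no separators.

Block 1 (00001): 1 one → 0
Block 2 (00001): 1 one → 0
Block 3 (11011): 4 ones → 1
Block 4 (01100): 2 ones → 0
Block 5 (11001): 3 ones → 1
Block 6 (11011): 4 ones → 1
Block 7 (11111): 5 ones → 1

0010111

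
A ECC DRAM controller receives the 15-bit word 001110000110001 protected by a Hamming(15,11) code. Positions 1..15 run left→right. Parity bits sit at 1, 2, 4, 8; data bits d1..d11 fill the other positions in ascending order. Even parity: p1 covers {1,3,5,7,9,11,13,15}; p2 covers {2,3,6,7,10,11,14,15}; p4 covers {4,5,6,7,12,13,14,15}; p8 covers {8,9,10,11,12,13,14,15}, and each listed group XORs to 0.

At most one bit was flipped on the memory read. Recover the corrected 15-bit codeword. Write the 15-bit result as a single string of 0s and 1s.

001110000111001

s1 (pos 1,3,5,7,9,11,13,15): 0⊕1⊕1⊕0⊕0⊕1⊕0⊕1 = 0
s2 (pos 2,3,6,7,10,11,14,15): 0⊕1⊕0⊕0⊕1⊕1⊕0⊕1 = 0
s4 (pos 4,5,6,7,12,13,14,15): 1⊕1⊕0⊕0⊕0⊕0⊕0⊕1 = 1
s8 (pos 8,9,10,11,12,13,14,15): 0⊕0⊕1⊕1⊕0⊕0⊕0⊕1 = 1
Syndrome s8…s1 = 1100 → error at position 12.
Flip position 12: 001110000110001 → 001110000111001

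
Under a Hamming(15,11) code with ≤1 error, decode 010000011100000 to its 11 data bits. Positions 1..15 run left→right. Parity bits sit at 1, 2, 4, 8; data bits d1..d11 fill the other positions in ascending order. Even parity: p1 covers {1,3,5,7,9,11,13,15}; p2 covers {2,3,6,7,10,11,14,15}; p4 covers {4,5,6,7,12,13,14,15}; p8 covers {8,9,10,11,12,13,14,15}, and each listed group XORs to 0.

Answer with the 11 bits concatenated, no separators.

s1 (pos 1,3,5,7,9,11,13,15): 0⊕0⊕0⊕0⊕1⊕0⊕0⊕0 = 1
s2 (pos 2,3,6,7,10,11,14,15): 1⊕0⊕0⊕0⊕1⊕0⊕0⊕0 = 0
s4 (pos 4,5,6,7,12,13,14,15): 0⊕0⊕0⊕0⊕0⊕0⊕0⊕0 = 0
s8 (pos 8,9,10,11,12,13,14,15): 1⊕1⊕1⊕0⊕0⊕0⊕0⊕0 = 1
Syndrome s8…s1 = 1001 → error at position 9.
Flip position 9: 010000011100000 → 010000010100000
Read data bits from positions 3,5,6,7,9,10,11,12,13,14,15: 00000100000

00000100000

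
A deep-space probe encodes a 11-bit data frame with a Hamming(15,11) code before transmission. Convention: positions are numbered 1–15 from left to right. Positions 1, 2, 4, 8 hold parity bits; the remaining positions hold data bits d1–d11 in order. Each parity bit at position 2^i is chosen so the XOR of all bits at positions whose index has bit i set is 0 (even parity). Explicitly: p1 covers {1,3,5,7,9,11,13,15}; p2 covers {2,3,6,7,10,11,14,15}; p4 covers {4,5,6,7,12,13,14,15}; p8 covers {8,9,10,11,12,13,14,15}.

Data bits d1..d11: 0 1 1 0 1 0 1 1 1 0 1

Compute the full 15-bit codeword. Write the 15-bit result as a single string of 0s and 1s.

Place data at non-parity positions: p1 p2 0 p4 1 1 0 p8 1 0 1 1 1 0 1
p1 (pos 1,3,5,7,9,11,13,15): XOR of data positions = 0⊕1⊕0⊕1⊕1⊕1⊕1 = 1
p2 (pos 2,3,6,7,10,11,14,15): XOR of data positions = 0⊕1⊕0⊕0⊕1⊕0⊕1 = 1
p4 (pos 4,5,6,7,12,13,14,15): XOR of data positions = 1⊕1⊕0⊕1⊕1⊕0⊕1 = 1
p8 (pos 8,9,10,11,12,13,14,15): XOR of data positions = 1⊕0⊕1⊕1⊕1⊕0⊕1 = 1
Codeword: 110111011011101

110111011011101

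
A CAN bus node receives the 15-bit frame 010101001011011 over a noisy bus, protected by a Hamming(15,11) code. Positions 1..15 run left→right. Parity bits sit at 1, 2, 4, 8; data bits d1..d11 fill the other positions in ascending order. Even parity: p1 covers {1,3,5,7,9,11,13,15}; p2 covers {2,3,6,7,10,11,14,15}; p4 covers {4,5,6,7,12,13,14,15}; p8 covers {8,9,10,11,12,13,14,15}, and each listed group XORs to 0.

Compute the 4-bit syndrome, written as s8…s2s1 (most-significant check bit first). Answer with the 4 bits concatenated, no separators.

1111

s1 (pos 1,3,5,7,9,11,13,15): 0⊕0⊕0⊕0⊕1⊕1⊕0⊕1 = 1
s2 (pos 2,3,6,7,10,11,14,15): 1⊕0⊕1⊕0⊕0⊕1⊕1⊕1 = 1
s4 (pos 4,5,6,7,12,13,14,15): 1⊕0⊕1⊕0⊕1⊕0⊕1⊕1 = 1
s8 (pos 8,9,10,11,12,13,14,15): 0⊕1⊕0⊕1⊕1⊕0⊕1⊕1 = 1
Syndrome s8…s1 = 1111 → error at position 15.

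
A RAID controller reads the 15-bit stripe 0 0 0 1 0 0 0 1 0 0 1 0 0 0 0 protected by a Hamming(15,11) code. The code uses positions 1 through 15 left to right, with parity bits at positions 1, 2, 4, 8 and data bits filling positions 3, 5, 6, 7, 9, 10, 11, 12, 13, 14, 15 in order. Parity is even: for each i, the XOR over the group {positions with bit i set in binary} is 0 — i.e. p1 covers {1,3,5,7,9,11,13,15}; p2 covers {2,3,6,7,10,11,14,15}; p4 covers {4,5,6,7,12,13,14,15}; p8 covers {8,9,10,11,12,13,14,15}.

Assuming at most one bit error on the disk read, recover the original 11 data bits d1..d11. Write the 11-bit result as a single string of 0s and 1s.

s1 (pos 1,3,5,7,9,11,13,15): 0⊕0⊕0⊕0⊕0⊕1⊕0⊕0 = 1
s2 (pos 2,3,6,7,10,11,14,15): 0⊕0⊕0⊕0⊕0⊕1⊕0⊕0 = 1
s4 (pos 4,5,6,7,12,13,14,15): 1⊕0⊕0⊕0⊕0⊕0⊕0⊕0 = 1
s8 (pos 8,9,10,11,12,13,14,15): 1⊕0⊕0⊕1⊕0⊕0⊕0⊕0 = 0
Syndrome s8…s1 = 0111 → error at position 7.
Flip position 7: 000100010010000 → 000100110010000
Read data bits from positions 3,5,6,7,9,10,11,12,13,14,15: 00010010000

00010010000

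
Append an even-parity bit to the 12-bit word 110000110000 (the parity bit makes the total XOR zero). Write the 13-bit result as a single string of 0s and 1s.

XOR of the 12 data bits: 1⊕1⊕0⊕0⊕0⊕0⊕1⊕1⊕0⊕0⊕0⊕0 = 0
Parity bit = 0 (so all 13 bits XOR to 0).

1100001100000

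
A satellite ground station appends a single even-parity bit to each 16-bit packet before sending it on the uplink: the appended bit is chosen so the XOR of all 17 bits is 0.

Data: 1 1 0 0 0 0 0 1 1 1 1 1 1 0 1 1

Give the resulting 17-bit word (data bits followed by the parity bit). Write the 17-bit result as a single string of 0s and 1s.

11000001111110110

XOR of the 16 data bits: 1⊕1⊕0⊕0⊕0⊕0⊕0⊕1⊕1⊕1⊕1⊕1⊕1⊕0⊕1⊕1 = 0
Parity bit = 0 (so all 17 bits XOR to 0).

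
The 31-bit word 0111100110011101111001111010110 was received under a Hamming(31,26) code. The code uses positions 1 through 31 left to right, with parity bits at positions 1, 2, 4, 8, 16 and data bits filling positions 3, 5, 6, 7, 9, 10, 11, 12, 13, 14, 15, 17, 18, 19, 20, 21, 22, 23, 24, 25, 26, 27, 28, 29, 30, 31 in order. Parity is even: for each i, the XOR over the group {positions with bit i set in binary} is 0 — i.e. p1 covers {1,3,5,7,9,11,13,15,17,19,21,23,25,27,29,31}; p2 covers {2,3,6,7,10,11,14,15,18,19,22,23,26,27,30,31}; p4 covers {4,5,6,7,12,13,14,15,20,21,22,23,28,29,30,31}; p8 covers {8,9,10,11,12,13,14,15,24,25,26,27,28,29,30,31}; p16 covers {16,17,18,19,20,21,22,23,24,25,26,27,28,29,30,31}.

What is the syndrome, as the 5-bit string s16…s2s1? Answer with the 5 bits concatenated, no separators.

10110

s1 (pos 1,3,5,7,9,11,13,15,17,19,21,23,25,27,29,31): 0⊕1⊕1⊕0⊕1⊕0⊕1⊕0⊕1⊕1⊕0⊕1⊕1⊕1⊕1⊕0 = 0
s2 (pos 2,3,6,7,10,11,14,15,18,19,22,23,26,27,30,31): 1⊕1⊕0⊕0⊕0⊕0⊕1⊕0⊕1⊕1⊕1⊕1⊕0⊕1⊕1⊕0 = 1
s4 (pos 4,5,6,7,12,13,14,15,20,21,22,23,28,29,30,31): 1⊕1⊕0⊕0⊕1⊕1⊕1⊕0⊕0⊕0⊕1⊕1⊕0⊕1⊕1⊕0 = 1
s8 (pos 8,9,10,11,12,13,14,15,24,25,26,27,28,29,30,31): 1⊕1⊕0⊕0⊕1⊕1⊕1⊕0⊕1⊕1⊕0⊕1⊕0⊕1⊕1⊕0 = 0
s16 (pos 16,17,18,19,20,21,22,23,24,25,26,27,28,29,30,31): 1⊕1⊕1⊕1⊕0⊕0⊕1⊕1⊕1⊕1⊕0⊕1⊕0⊕1⊕1⊕0 = 1
Syndrome s16…s1 = 10110 → error at position 22.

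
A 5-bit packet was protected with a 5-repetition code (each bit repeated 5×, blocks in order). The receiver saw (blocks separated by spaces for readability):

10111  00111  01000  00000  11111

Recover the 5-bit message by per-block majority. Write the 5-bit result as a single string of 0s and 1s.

11001

Block 1 (10111): 4 ones → 1
Block 2 (00111): 3 ones → 1
Block 3 (01000): 1 one → 0
Block 4 (00000): 0 ones → 0
Block 5 (11111): 5 ones → 1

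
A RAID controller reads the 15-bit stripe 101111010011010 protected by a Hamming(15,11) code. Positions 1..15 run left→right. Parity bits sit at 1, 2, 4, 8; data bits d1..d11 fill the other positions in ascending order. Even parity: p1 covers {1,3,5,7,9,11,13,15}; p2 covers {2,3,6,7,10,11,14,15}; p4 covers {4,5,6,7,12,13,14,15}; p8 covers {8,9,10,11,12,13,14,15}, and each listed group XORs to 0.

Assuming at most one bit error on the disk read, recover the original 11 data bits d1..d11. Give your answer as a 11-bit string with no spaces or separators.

11100011010

s1 (pos 1,3,5,7,9,11,13,15): 1⊕1⊕1⊕0⊕0⊕1⊕0⊕0 = 0
s2 (pos 2,3,6,7,10,11,14,15): 0⊕1⊕1⊕0⊕0⊕1⊕1⊕0 = 0
s4 (pos 4,5,6,7,12,13,14,15): 1⊕1⊕1⊕0⊕1⊕0⊕1⊕0 = 1
s8 (pos 8,9,10,11,12,13,14,15): 1⊕0⊕0⊕1⊕1⊕0⊕1⊕0 = 0
Syndrome s8…s1 = 0100 → error at position 4.
Flip position 4: 101111010011010 → 101011010011010
Read data bits from positions 3,5,6,7,9,10,11,12,13,14,15: 11100011010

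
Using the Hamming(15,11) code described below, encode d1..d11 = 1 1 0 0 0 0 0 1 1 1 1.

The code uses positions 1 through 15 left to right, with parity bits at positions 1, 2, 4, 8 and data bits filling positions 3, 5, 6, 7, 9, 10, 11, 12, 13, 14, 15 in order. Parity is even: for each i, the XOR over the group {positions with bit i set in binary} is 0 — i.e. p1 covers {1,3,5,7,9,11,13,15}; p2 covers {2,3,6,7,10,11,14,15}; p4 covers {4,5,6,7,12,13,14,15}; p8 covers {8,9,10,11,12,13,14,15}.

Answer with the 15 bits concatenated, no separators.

011110000001111

Place data at non-parity positions: p1 p2 1 p4 1 0 0 p8 0 0 0 1 1 1 1
p1 (pos 1,3,5,7,9,11,13,15): XOR of data positions = 1⊕1⊕0⊕0⊕0⊕1⊕1 = 0
p2 (pos 2,3,6,7,10,11,14,15): XOR of data positions = 1⊕0⊕0⊕0⊕0⊕1⊕1 = 1
p4 (pos 4,5,6,7,12,13,14,15): XOR of data positions = 1⊕0⊕0⊕1⊕1⊕1⊕1 = 1
p8 (pos 8,9,10,11,12,13,14,15): XOR of data positions = 0⊕0⊕0⊕1⊕1⊕1⊕1 = 0
Codeword: 011110000001111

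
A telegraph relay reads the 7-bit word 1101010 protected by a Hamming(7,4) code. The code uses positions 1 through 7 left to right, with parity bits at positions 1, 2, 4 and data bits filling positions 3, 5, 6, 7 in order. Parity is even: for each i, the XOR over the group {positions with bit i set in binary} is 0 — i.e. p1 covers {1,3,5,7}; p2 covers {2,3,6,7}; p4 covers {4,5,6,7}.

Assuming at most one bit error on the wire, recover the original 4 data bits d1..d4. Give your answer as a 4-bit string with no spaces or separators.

s1 (pos 1,3,5,7): 1⊕0⊕0⊕0 = 1
s2 (pos 2,3,6,7): 1⊕0⊕1⊕0 = 0
s4 (pos 4,5,6,7): 1⊕0⊕1⊕0 = 0
Syndrome s4…s1 = 001 → error at position 1.
Flip position 1: 1101010 → 0101010
Read data bits from positions 3,5,6,7: 0010

0010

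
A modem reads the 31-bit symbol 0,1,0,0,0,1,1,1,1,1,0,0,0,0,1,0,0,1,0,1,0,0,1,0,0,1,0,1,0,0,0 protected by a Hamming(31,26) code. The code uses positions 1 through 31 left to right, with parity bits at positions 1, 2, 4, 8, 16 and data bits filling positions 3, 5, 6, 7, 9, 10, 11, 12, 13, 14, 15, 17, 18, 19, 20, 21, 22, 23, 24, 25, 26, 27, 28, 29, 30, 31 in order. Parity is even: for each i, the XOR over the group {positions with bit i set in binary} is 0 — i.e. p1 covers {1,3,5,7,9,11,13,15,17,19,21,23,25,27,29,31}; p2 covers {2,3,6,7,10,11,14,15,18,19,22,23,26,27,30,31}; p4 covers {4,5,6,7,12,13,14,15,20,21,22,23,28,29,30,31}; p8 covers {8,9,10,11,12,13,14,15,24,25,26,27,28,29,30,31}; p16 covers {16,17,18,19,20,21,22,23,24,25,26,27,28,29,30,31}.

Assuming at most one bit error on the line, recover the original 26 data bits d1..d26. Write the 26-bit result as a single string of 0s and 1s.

00111100001010100100101000

s1 (pos 1,3,5,7,9,11,13,15,17,19,21,23,25,27,29,31): 0⊕0⊕0⊕1⊕1⊕0⊕0⊕1⊕0⊕0⊕0⊕1⊕0⊕0⊕0⊕0 = 0
s2 (pos 2,3,6,7,10,11,14,15,18,19,22,23,26,27,30,31): 1⊕0⊕1⊕1⊕1⊕0⊕0⊕1⊕1⊕0⊕0⊕1⊕1⊕0⊕0⊕0 = 0
s4 (pos 4,5,6,7,12,13,14,15,20,21,22,23,28,29,30,31): 0⊕0⊕1⊕1⊕0⊕0⊕0⊕1⊕1⊕0⊕0⊕1⊕1⊕0⊕0⊕0 = 0
s8 (pos 8,9,10,11,12,13,14,15,24,25,26,27,28,29,30,31): 1⊕1⊕1⊕0⊕0⊕0⊕0⊕1⊕0⊕0⊕1⊕0⊕1⊕0⊕0⊕0 = 0
s16 (pos 16,17,18,19,20,21,22,23,24,25,26,27,28,29,30,31): 0⊕0⊕1⊕0⊕1⊕0⊕0⊕1⊕0⊕0⊕1⊕0⊕1⊕0⊕0⊕0 = 1
Syndrome s16…s1 = 10000 → error at position 16.
Flip position 16: 0100011111000010010100100101000 → 0100011111000011010100100101000
Read data bits from positions 3,5,6,7,9,10,11,12,13,14,15,17,18,19,20,21,22,23,24,25,26,27,28,29,30,31: 00111100001010100100101000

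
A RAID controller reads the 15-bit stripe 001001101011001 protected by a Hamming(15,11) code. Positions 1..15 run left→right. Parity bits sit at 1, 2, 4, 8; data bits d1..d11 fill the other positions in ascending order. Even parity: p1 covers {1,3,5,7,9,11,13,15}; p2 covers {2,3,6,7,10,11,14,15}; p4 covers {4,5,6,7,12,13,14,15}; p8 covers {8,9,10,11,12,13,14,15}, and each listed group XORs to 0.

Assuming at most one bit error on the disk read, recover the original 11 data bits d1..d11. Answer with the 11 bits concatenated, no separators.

s1 (pos 1,3,5,7,9,11,13,15): 0⊕1⊕0⊕1⊕1⊕1⊕0⊕1 = 1
s2 (pos 2,3,6,7,10,11,14,15): 0⊕1⊕1⊕1⊕0⊕1⊕0⊕1 = 1
s4 (pos 4,5,6,7,12,13,14,15): 0⊕0⊕1⊕1⊕1⊕0⊕0⊕1 = 0
s8 (pos 8,9,10,11,12,13,14,15): 0⊕1⊕0⊕1⊕1⊕0⊕0⊕1 = 0
Syndrome s8…s1 = 0011 → error at position 3.
Flip position 3: 001001101011001 → 000001101011001
Read data bits from positions 3,5,6,7,9,10,11,12,13,14,15: 00111011001

00111011001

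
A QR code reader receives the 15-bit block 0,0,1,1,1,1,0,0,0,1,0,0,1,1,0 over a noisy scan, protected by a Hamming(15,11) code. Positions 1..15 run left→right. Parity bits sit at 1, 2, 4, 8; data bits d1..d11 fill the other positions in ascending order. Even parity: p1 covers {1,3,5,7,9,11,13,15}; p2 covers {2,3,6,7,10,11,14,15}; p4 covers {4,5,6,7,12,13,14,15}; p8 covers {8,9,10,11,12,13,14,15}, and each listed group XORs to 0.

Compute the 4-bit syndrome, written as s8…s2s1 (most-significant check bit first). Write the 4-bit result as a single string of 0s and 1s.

1101

s1 (pos 1,3,5,7,9,11,13,15): 0⊕1⊕1⊕0⊕0⊕0⊕1⊕0 = 1
s2 (pos 2,3,6,7,10,11,14,15): 0⊕1⊕1⊕0⊕1⊕0⊕1⊕0 = 0
s4 (pos 4,5,6,7,12,13,14,15): 1⊕1⊕1⊕0⊕0⊕1⊕1⊕0 = 1
s8 (pos 8,9,10,11,12,13,14,15): 0⊕0⊕1⊕0⊕0⊕1⊕1⊕0 = 1
Syndrome s8…s1 = 1101 → error at position 13.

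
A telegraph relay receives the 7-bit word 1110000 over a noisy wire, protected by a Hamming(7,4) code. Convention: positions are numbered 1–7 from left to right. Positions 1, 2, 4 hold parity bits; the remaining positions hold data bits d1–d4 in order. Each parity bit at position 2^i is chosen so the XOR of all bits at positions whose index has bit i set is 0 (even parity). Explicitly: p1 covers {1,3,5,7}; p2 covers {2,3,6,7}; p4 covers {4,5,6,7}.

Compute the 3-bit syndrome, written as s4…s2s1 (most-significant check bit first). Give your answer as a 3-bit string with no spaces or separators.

s1 (pos 1,3,5,7): 1⊕1⊕0⊕0 = 0
s2 (pos 2,3,6,7): 1⊕1⊕0⊕0 = 0
s4 (pos 4,5,6,7): 0⊕0⊕0⊕0 = 0
Syndrome s4…s1 = 000 → no error.

000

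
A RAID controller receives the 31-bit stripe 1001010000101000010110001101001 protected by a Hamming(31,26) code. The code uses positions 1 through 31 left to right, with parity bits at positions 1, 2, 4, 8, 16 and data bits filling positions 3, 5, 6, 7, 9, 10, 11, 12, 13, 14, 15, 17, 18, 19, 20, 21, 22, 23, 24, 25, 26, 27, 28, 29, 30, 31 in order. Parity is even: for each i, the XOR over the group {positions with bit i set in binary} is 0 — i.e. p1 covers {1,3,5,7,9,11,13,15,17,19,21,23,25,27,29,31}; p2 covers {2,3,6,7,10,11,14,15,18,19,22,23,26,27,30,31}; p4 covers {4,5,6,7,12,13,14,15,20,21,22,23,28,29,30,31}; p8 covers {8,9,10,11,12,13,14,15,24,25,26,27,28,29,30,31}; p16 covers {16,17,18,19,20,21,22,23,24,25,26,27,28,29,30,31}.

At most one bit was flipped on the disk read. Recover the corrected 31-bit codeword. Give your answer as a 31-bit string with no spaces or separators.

s1 (pos 1,3,5,7,9,11,13,15,17,19,21,23,25,27,29,31): 1⊕0⊕0⊕0⊕0⊕1⊕1⊕0⊕0⊕0⊕1⊕0⊕1⊕0⊕0⊕1 = 0
s2 (pos 2,3,6,7,10,11,14,15,18,19,22,23,26,27,30,31): 0⊕0⊕1⊕0⊕0⊕1⊕0⊕0⊕1⊕0⊕0⊕0⊕1⊕0⊕0⊕1 = 1
s4 (pos 4,5,6,7,12,13,14,15,20,21,22,23,28,29,30,31): 1⊕0⊕1⊕0⊕0⊕1⊕0⊕0⊕1⊕1⊕0⊕0⊕1⊕0⊕0⊕1 = 1
s8 (pos 8,9,10,11,12,13,14,15,24,25,26,27,28,29,30,31): 0⊕0⊕0⊕1⊕0⊕1⊕0⊕0⊕0⊕1⊕1⊕0⊕1⊕0⊕0⊕1 = 0
s16 (pos 16,17,18,19,20,21,22,23,24,25,26,27,28,29,30,31): 0⊕0⊕1⊕0⊕1⊕1⊕0⊕0⊕0⊕1⊕1⊕0⊕1⊕0⊕0⊕1 = 1
Syndrome s16…s1 = 10110 → error at position 22.
Flip position 22: 1001010000101000010110001101001 → 1001010000101000010111001101001

1001010000101000010111001101001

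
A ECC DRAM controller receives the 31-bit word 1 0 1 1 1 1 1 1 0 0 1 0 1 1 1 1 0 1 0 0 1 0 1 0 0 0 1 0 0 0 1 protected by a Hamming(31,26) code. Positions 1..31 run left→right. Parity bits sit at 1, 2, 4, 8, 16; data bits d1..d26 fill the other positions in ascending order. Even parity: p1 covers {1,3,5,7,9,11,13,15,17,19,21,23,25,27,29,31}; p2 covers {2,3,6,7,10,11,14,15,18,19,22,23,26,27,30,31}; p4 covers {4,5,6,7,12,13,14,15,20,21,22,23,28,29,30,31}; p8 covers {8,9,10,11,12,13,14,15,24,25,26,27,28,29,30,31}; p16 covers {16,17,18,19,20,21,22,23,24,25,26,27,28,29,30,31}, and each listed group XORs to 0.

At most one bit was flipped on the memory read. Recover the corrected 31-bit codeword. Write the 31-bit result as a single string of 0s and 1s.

s1 (pos 1,3,5,7,9,11,13,15,17,19,21,23,25,27,29,31): 1⊕1⊕1⊕1⊕0⊕1⊕1⊕1⊕0⊕0⊕1⊕1⊕0⊕1⊕0⊕1 = 1
s2 (pos 2,3,6,7,10,11,14,15,18,19,22,23,26,27,30,31): 0⊕1⊕1⊕1⊕0⊕1⊕1⊕1⊕1⊕0⊕0⊕1⊕0⊕1⊕0⊕1 = 0
s4 (pos 4,5,6,7,12,13,14,15,20,21,22,23,28,29,30,31): 1⊕1⊕1⊕1⊕0⊕1⊕1⊕1⊕0⊕1⊕0⊕1⊕0⊕0⊕0⊕1 = 0
s8 (pos 8,9,10,11,12,13,14,15,24,25,26,27,28,29,30,31): 1⊕0⊕0⊕1⊕0⊕1⊕1⊕1⊕0⊕0⊕0⊕1⊕0⊕0⊕0⊕1 = 1
s16 (pos 16,17,18,19,20,21,22,23,24,25,26,27,28,29,30,31): 1⊕0⊕1⊕0⊕0⊕1⊕0⊕1⊕0⊕0⊕0⊕1⊕0⊕0⊕0⊕1 = 0
Syndrome s16…s1 = 01001 → error at position 9.
Flip position 9: 1011111100101111010010100010001 → 1011111110101111010010100010001

1011111110101111010010100010001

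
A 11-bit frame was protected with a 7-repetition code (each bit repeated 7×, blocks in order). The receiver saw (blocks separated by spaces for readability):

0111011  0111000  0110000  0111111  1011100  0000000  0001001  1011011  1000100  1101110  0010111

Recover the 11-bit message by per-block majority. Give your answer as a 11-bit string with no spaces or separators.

Block 1 (0111011): 5 ones → 1
Block 2 (0111000): 3 ones → 0
Block 3 (0110000): 2 ones → 0
Block 4 (0111111): 6 ones → 1
Block 5 (1011100): 4 ones → 1
Block 6 (0000000): 0 ones → 0
Block 7 (0001001): 2 ones → 0
Block 8 (1011011): 5 ones → 1
Block 9 (1000100): 2 ones → 0
Block 10 (1101110): 5 ones → 1
Block 11 (0010111): 4 ones → 1

10011001011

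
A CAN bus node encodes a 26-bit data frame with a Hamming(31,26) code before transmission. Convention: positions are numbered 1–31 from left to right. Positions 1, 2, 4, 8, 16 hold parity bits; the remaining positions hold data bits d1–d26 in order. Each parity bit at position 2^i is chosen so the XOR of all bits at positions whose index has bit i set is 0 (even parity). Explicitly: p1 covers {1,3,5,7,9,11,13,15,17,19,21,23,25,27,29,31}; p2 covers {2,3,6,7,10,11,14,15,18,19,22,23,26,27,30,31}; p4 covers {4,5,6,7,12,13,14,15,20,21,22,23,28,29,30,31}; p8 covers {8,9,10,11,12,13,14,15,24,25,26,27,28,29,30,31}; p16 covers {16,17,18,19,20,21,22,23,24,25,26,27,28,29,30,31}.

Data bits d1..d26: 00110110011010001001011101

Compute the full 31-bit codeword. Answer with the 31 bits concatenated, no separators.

Place data at non-parity positions: p1 p2 0 p4 0 1 1 p8 0 1 1 0 0 1 1 p16 0 1 0 0 0 1 0 0 1 0 1 1 1 0 1
p1 (pos 1,3,5,7,9,11,13,15,17,19,21,23,25,27,29,31): XOR of data positions = 0⊕0⊕1⊕0⊕1⊕0⊕1⊕0⊕0⊕0⊕0⊕1⊕1⊕1⊕1 = 1
p2 (pos 2,3,6,7,10,11,14,15,18,19,22,23,26,27,30,31): XOR of data positions = 0⊕1⊕1⊕1⊕1⊕1⊕1⊕1⊕0⊕1⊕0⊕0⊕1⊕0⊕1 = 0
p4 (pos 4,5,6,7,12,13,14,15,20,21,22,23,28,29,30,31): XOR of data positions = 0⊕1⊕1⊕0⊕0⊕1⊕1⊕0⊕0⊕1⊕0⊕1⊕1⊕0⊕1 = 0
p8 (pos 8,9,10,11,12,13,14,15,24,25,26,27,28,29,30,31): XOR of data positions = 0⊕1⊕1⊕0⊕0⊕1⊕1⊕0⊕1⊕0⊕1⊕1⊕1⊕0⊕1 = 1
p16 (pos 16,17,18,19,20,21,22,23,24,25,26,27,28,29,30,31): XOR of data positions = 0⊕1⊕0⊕0⊕0⊕1⊕0⊕0⊕1⊕0⊕1⊕1⊕1⊕0⊕1 = 1
Codeword: 1000011101100111010001001011101

1000011101100111010001001011101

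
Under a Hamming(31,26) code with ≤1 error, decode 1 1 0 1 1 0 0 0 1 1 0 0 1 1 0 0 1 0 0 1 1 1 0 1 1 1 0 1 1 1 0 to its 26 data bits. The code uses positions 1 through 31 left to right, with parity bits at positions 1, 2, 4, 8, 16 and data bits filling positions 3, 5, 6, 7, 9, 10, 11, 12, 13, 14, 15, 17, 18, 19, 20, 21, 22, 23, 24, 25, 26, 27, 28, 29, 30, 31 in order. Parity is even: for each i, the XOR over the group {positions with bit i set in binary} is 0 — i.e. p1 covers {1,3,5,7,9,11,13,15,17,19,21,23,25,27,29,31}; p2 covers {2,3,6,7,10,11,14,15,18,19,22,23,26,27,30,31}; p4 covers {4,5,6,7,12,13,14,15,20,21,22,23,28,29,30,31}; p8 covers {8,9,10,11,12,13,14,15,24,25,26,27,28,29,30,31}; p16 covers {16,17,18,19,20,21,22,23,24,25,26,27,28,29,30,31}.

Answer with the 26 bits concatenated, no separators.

s1 (pos 1,3,5,7,9,11,13,15,17,19,21,23,25,27,29,31): 1⊕0⊕1⊕0⊕1⊕0⊕1⊕0⊕1⊕0⊕1⊕0⊕1⊕0⊕1⊕0 = 0
s2 (pos 2,3,6,7,10,11,14,15,18,19,22,23,26,27,30,31): 1⊕0⊕0⊕0⊕1⊕0⊕1⊕0⊕0⊕0⊕1⊕0⊕1⊕0⊕1⊕0 = 0
s4 (pos 4,5,6,7,12,13,14,15,20,21,22,23,28,29,30,31): 1⊕1⊕0⊕0⊕0⊕1⊕1⊕0⊕1⊕1⊕1⊕0⊕1⊕1⊕1⊕0 = 0
s8 (pos 8,9,10,11,12,13,14,15,24,25,26,27,28,29,30,31): 0⊕1⊕1⊕0⊕0⊕1⊕1⊕0⊕1⊕1⊕1⊕0⊕1⊕1⊕1⊕0 = 0
s16 (pos 16,17,18,19,20,21,22,23,24,25,26,27,28,29,30,31): 0⊕1⊕0⊕0⊕1⊕1⊕1⊕0⊕1⊕1⊕1⊕0⊕1⊕1⊕1⊕0 = 0
Syndrome s16…s1 = 00000 → no error.
Read data bits from positions 3,5,6,7,9,10,11,12,13,14,15,17,18,19,20,21,22,23,24,25,26,27,28,29,30,31: 01001100110100111011101110

01001100110100111011101110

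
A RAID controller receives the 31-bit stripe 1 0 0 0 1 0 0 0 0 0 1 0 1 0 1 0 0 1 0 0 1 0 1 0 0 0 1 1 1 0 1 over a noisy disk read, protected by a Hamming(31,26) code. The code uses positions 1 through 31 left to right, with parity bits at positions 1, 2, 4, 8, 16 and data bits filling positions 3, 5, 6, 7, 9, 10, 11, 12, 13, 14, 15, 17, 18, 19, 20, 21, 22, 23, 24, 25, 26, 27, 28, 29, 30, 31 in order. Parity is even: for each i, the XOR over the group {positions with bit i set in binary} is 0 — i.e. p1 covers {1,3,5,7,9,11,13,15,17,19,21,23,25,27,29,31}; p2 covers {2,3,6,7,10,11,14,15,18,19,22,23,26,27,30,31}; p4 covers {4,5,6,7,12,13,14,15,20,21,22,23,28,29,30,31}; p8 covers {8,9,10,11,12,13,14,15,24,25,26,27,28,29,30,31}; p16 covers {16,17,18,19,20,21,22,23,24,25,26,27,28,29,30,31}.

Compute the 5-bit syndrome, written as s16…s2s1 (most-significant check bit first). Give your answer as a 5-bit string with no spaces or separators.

11000

s1 (pos 1,3,5,7,9,11,13,15,17,19,21,23,25,27,29,31): 1⊕0⊕1⊕0⊕0⊕1⊕1⊕1⊕0⊕0⊕1⊕1⊕0⊕1⊕1⊕1 = 0
s2 (pos 2,3,6,7,10,11,14,15,18,19,22,23,26,27,30,31): 0⊕0⊕0⊕0⊕0⊕1⊕0⊕1⊕1⊕0⊕0⊕1⊕0⊕1⊕0⊕1 = 0
s4 (pos 4,5,6,7,12,13,14,15,20,21,22,23,28,29,30,31): 0⊕1⊕0⊕0⊕0⊕1⊕0⊕1⊕0⊕1⊕0⊕1⊕1⊕1⊕0⊕1 = 0
s8 (pos 8,9,10,11,12,13,14,15,24,25,26,27,28,29,30,31): 0⊕0⊕0⊕1⊕0⊕1⊕0⊕1⊕0⊕0⊕0⊕1⊕1⊕1⊕0⊕1 = 1
s16 (pos 16,17,18,19,20,21,22,23,24,25,26,27,28,29,30,31): 0⊕0⊕1⊕0⊕0⊕1⊕0⊕1⊕0⊕0⊕0⊕1⊕1⊕1⊕0⊕1 = 1
Syndrome s16…s1 = 11000 → error at position 24.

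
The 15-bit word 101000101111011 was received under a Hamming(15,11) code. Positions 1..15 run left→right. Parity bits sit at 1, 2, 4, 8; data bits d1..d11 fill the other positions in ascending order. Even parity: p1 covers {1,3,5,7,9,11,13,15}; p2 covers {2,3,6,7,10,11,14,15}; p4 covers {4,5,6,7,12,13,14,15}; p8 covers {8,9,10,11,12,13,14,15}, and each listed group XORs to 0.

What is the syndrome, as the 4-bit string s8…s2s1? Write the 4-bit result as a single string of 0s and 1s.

s1 (pos 1,3,5,7,9,11,13,15): 1⊕1⊕0⊕1⊕1⊕1⊕0⊕1 = 0
s2 (pos 2,3,6,7,10,11,14,15): 0⊕1⊕0⊕1⊕1⊕1⊕1⊕1 = 0
s4 (pos 4,5,6,7,12,13,14,15): 0⊕0⊕0⊕1⊕1⊕0⊕1⊕1 = 0
s8 (pos 8,9,10,11,12,13,14,15): 0⊕1⊕1⊕1⊕1⊕0⊕1⊕1 = 0
Syndrome s8…s1 = 0000 → no error.

0000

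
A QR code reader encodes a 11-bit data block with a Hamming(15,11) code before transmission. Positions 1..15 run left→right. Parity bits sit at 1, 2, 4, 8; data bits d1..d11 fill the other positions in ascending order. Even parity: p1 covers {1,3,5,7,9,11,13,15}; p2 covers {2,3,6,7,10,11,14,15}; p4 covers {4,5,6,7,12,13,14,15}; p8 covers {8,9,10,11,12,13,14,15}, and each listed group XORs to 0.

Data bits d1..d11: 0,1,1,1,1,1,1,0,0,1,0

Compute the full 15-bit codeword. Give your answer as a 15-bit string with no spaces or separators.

010011101110010

Place data at non-parity positions: p1 p2 0 p4 1 1 1 p8 1 1 1 0 0 1 0
p1 (pos 1,3,5,7,9,11,13,15): XOR of data positions = 0⊕1⊕1⊕1⊕1⊕0⊕0 = 0
p2 (pos 2,3,6,7,10,11,14,15): XOR of data positions = 0⊕1⊕1⊕1⊕1⊕1⊕0 = 1
p4 (pos 4,5,6,7,12,13,14,15): XOR of data positions = 1⊕1⊕1⊕0⊕0⊕1⊕0 = 0
p8 (pos 8,9,10,11,12,13,14,15): XOR of data positions = 1⊕1⊕1⊕0⊕0⊕1⊕0 = 0
Codeword: 010011101110010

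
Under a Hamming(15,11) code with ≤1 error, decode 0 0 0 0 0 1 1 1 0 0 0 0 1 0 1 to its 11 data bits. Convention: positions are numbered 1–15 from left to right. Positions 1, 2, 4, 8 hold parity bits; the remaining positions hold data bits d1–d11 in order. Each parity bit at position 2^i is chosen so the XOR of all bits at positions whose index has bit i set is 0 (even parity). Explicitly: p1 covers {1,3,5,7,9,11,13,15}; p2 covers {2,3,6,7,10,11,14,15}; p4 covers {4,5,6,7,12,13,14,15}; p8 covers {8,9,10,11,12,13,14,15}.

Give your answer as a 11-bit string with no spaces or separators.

s1 (pos 1,3,5,7,9,11,13,15): 0⊕0⊕0⊕1⊕0⊕0⊕1⊕1 = 1
s2 (pos 2,3,6,7,10,11,14,15): 0⊕0⊕1⊕1⊕0⊕0⊕0⊕1 = 1
s4 (pos 4,5,6,7,12,13,14,15): 0⊕0⊕1⊕1⊕0⊕1⊕0⊕1 = 0
s8 (pos 8,9,10,11,12,13,14,15): 1⊕0⊕0⊕0⊕0⊕1⊕0⊕1 = 1
Syndrome s8…s1 = 1011 → error at position 11.
Flip position 11: 000001110000101 → 000001110010101
Read data bits from positions 3,5,6,7,9,10,11,12,13,14,15: 00110010101

00110010101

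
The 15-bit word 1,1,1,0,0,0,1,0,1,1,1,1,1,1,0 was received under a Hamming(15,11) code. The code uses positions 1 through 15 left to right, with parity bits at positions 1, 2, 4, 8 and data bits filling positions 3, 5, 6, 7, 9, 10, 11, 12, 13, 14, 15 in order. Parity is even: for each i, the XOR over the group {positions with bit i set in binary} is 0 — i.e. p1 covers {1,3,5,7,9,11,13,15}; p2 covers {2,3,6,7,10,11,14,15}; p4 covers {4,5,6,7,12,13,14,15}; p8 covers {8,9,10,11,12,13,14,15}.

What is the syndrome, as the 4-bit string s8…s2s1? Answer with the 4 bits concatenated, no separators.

0000

s1 (pos 1,3,5,7,9,11,13,15): 1⊕1⊕0⊕1⊕1⊕1⊕1⊕0 = 0
s2 (pos 2,3,6,7,10,11,14,15): 1⊕1⊕0⊕1⊕1⊕1⊕1⊕0 = 0
s4 (pos 4,5,6,7,12,13,14,15): 0⊕0⊕0⊕1⊕1⊕1⊕1⊕0 = 0
s8 (pos 8,9,10,11,12,13,14,15): 0⊕1⊕1⊕1⊕1⊕1⊕1⊕0 = 0
Syndrome s8…s1 = 0000 → no error.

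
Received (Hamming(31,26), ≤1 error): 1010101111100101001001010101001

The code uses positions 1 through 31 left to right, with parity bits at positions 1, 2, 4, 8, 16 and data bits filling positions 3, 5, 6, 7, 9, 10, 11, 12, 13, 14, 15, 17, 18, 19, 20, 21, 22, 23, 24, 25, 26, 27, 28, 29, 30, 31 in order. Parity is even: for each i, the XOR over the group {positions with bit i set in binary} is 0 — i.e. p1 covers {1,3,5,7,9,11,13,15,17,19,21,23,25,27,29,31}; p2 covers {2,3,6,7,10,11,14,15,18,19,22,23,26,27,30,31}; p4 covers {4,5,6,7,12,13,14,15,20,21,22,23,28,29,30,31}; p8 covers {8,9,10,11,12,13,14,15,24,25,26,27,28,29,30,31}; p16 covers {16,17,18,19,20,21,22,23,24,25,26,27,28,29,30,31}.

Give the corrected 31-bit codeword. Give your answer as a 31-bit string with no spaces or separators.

s1 (pos 1,3,5,7,9,11,13,15,17,19,21,23,25,27,29,31): 1⊕1⊕1⊕1⊕1⊕1⊕0⊕0⊕0⊕1⊕0⊕0⊕0⊕0⊕0⊕1 = 0
s2 (pos 2,3,6,7,10,11,14,15,18,19,22,23,26,27,30,31): 0⊕1⊕0⊕1⊕1⊕1⊕1⊕0⊕0⊕1⊕1⊕0⊕1⊕0⊕0⊕1 = 1
s4 (pos 4,5,6,7,12,13,14,15,20,21,22,23,28,29,30,31): 0⊕1⊕0⊕1⊕0⊕0⊕1⊕0⊕0⊕0⊕1⊕0⊕1⊕0⊕0⊕1 = 0
s8 (pos 8,9,10,11,12,13,14,15,24,25,26,27,28,29,30,31): 1⊕1⊕1⊕1⊕0⊕0⊕1⊕0⊕1⊕0⊕1⊕0⊕1⊕0⊕0⊕1 = 1
s16 (pos 16,17,18,19,20,21,22,23,24,25,26,27,28,29,30,31): 1⊕0⊕0⊕1⊕0⊕0⊕1⊕0⊕1⊕0⊕1⊕0⊕1⊕0⊕0⊕1 = 1
Syndrome s16…s1 = 11010 → error at position 26.
Flip position 26: 1010101111100101001001010101001 → 1010101111100101001001010001001

1010101111100101001001010001001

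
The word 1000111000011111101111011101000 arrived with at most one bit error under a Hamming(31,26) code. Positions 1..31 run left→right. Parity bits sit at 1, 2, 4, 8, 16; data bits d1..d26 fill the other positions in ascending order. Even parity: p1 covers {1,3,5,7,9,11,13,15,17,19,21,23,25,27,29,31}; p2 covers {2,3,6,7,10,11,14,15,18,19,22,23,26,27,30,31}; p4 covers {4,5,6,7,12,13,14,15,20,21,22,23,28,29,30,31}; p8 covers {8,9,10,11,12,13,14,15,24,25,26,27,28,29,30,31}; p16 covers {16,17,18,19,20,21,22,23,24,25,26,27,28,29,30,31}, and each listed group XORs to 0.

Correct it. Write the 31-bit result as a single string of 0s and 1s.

s1 (pos 1,3,5,7,9,11,13,15,17,19,21,23,25,27,29,31): 1⊕0⊕1⊕1⊕0⊕0⊕1⊕1⊕1⊕1⊕1⊕0⊕1⊕0⊕0⊕0 = 1
s2 (pos 2,3,6,7,10,11,14,15,18,19,22,23,26,27,30,31): 0⊕0⊕1⊕1⊕0⊕0⊕1⊕1⊕0⊕1⊕1⊕0⊕1⊕0⊕0⊕0 = 1
s4 (pos 4,5,6,7,12,13,14,15,20,21,22,23,28,29,30,31): 0⊕1⊕1⊕1⊕1⊕1⊕1⊕1⊕1⊕1⊕1⊕0⊕1⊕0⊕0⊕0 = 1
s8 (pos 8,9,10,11,12,13,14,15,24,25,26,27,28,29,30,31): 0⊕0⊕0⊕0⊕1⊕1⊕1⊕1⊕1⊕1⊕1⊕0⊕1⊕0⊕0⊕0 = 0
s16 (pos 16,17,18,19,20,21,22,23,24,25,26,27,28,29,30,31): 1⊕1⊕0⊕1⊕1⊕1⊕1⊕0⊕1⊕1⊕1⊕0⊕1⊕0⊕0⊕0 = 0
Syndrome s16…s1 = 00111 → error at position 7.
Flip position 7: 1000111000011111101111011101000 → 1000110000011111101111011101000

1000110000011111101111011101000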